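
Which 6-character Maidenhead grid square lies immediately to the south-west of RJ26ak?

Longitude subsquare a = 0; −1 → -1, wraps to 23 = x, carry into square.
Longitude square 2; −1 → 1.
Latitude subsquare k = 10; −1 → 9 = j.

RJ16xj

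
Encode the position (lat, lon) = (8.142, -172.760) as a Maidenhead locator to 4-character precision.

AJ38

Add 180° to longitude and 90° to latitude: 7.24, 98.14.
Field: lon ⌊7.24/20⌋ = 0 → A; lat ⌊98.14/10⌋ = 9 → J.
Square: lon ⌊7.24/2⌋ = 3; lat ⌊8.14/1⌋ = 8.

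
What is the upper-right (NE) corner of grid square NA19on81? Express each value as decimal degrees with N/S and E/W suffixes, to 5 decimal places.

80.45000° S, 83.24167° E

Field N=13, A=0: +13·20° lon, +0·10° lat → SW at lon 80°, lat -90°.
Square 1, 9: +1·2° lon, +9·1° lat → SW at lon 82°, lat -81°.
Subsquare o=14, n=13: +14·0.0833333° lon, +13·0.0416667° lat → SW at lon 83.1667°, lat -80.4583°.
Extended square 8, 1: +8·0.00833333° lon, +1·0.00416667° lat → SW at lon 83.2333°, lat -80.4542°.
Cell spans 0.00833333° lon × 0.00416667° lat. NE corner is SW corner plus one full cell.
latitude 80.45000° S, longitude 83.24167° E.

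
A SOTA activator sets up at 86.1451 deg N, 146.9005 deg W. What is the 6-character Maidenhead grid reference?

Add 180° to longitude and 90° to latitude: 33.0995, 176.1451.
Field: lon ⌊33.0995/20⌋ = 1 → B; lat ⌊176.1451/10⌋ = 17 → R.
Square: lon ⌊13.0995/2⌋ = 6; lat ⌊6.1451/1⌋ = 6.
Subsquare: lon ⌊1.0995/0.0833333⌋ = 13 → n; lat ⌊0.1451/0.0416667⌋ = 3 → d.

BR66nd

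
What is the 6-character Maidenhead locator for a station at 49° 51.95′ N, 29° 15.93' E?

KN49pu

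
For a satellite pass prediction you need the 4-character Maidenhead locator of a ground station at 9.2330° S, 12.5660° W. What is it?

II30

Add 180° to longitude and 90° to latitude: 167.43, 80.77.
Field (20°×10°, letters A–R): lon ⌊167.43/20⌋ = 8 → I; lat ⌊80.77/10⌋ = 8 → I.
Square (2°×1°, digits 0–9): lon ⌊7.43/2⌋ = 3; lat ⌊0.77/1⌋ = 0.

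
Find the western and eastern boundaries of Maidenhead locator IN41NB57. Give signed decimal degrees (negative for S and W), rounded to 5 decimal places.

Field I=8, N=13: +8·20° lon, +13·10° lat → SW at lon -20°, lat 40°.
Square 4, 1: +4·2° lon, +1·1° lat → SW at lon -12°, lat 41°.
Subsquare n=13, b=1: +13·0.0833333° lon, +1·0.0416667° lat → SW at lon -10.9167°, lat 41.0417°.
Extended square 5, 7: +5·0.00833333° lon, +7·0.00416667° lat → SW at lon -10.875°, lat 41.0708°.
Cell spans 0.00833333° lon × 0.00416667° lat.
west -10.87500, east -10.86667.

-10.87500, -10.86667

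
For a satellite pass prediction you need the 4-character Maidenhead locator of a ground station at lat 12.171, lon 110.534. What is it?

Offset from 180°W / 90°S: lon 290.53°, lat 102.17°.
Field: 290.53/20 → 14 → O, 102.17/10 → 10 → K; chars OK.
Square: 10.53/2 → 5, 2.17/1 → 2; chars 52.

OK52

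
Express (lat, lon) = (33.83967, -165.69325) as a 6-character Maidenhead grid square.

AM73du

Add 180° to longitude and 90° to latitude: 14.3067, 123.8397.
Field (20°×10°, letters A–R): 14.3067/20 → 0 → A, 123.8397/10 → 12 → M; chars AM.
Square (2°×1°, digits 0–9): 14.3067/2 → 7, 3.8397/1 → 3; chars 73.
Subsquare (5′×2.5′, letters a–x): 0.3067/0.0833333 → 3 → d, 0.8397/0.0416667 → 20 → u; chars du.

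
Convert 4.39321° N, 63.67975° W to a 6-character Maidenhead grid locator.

FJ84dj

Shift to the Maidenhead origin (180°W, 90°S): lon 116.3203, lat 94.3932.
Field: lon ⌊116.3203/20⌋ = 5 → F; lat ⌊94.3932/10⌋ = 9 → J.
Square: lon ⌊16.3203/2⌋ = 8; lat ⌊4.3932/1⌋ = 4.
Subsquare: lon ⌊0.3203/0.0833333⌋ = 3 → d; lat ⌊0.3932/0.0416667⌋ = 9 → j.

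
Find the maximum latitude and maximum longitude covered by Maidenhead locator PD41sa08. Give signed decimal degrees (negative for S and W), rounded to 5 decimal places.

Field P=15, D=3: +15·20° lon, +3·10° lat → SW at lon 120°, lat -60°.
Square 4, 1: +4·2° lon, +1·1° lat → SW at lon 128°, lat -59°.
Subsquare s=18, a=0: +18·0.0833333° lon, +0·0.0416667° lat → SW at lon 129.5°, lat -59°.
Extended square 0, 8: +0·0.00833333° lon, +8·0.00416667° lat → SW at lon 129.5°, lat -58.9667°.
Cell spans 0.00833333° lon × 0.00416667° lat. NE corner is SW corner plus one full cell.
latitude -58.96250, longitude 129.50833.

-58.96250, 129.50833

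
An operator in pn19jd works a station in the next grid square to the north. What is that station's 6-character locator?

PN19je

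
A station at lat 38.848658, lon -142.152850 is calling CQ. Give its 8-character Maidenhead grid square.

BM88wu13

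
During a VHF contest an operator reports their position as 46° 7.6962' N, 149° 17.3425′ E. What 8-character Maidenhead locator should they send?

QN46pd40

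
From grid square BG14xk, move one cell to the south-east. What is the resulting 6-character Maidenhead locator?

BG24aj

Longitude subsquare x = 23; +1 → 24, wraps to 0 = a, carry into square.
Longitude square 1; +1 → 2.
Latitude subsquare k = 10; −1 → 9 = j.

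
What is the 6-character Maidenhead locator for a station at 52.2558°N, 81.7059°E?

NO02ug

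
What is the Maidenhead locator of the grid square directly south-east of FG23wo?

FG23xn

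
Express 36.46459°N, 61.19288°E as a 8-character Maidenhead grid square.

MM06ol31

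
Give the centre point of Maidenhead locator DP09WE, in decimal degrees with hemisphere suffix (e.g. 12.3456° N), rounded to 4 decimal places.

69.1875° N, 118.1250° W

Field D=3, P=15: +3·20° lon, +15·10° lat → SW at lon -120°, lat 60°.
Square 0, 9: +0·2° lon, +9·1° lat → SW at lon -120°, lat 69°.
Subsquare w=22, e=4: +22·0.0833333° lon, +4·0.0416667° lat → SW at lon -118.167°, lat 69.1667°.
Cell spans 0.0833333° lon × 0.0416667° lat. Centre is SW corner plus half of each.
latitude 69.1875° N, longitude 118.1250° W.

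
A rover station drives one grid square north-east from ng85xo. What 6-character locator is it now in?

NG95ap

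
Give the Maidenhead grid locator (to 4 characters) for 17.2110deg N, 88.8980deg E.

NK47

Add 180° to longitude and 90° to latitude: 268.90, 107.21.
Field (20°×10°, letters A–R): 268.90/20 → 13 → N, 107.21/10 → 10 → K; chars NK.
Square (2°×1°, digits 0–9): 8.90/2 → 4, 7.21/1 → 7; chars 47.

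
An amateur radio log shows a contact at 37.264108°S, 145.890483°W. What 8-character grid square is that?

Offset from 180°W / 90°S: lon 34.10952°, lat 52.73589°.
Field (20°×10°, letters A–R): 34.10952/20 → 1 → B, 52.73589/10 → 5 → F; chars BF.
Square (2°×1°, digits 0–9): 14.10952/2 → 7, 2.73589/1 → 2; chars 72.
Subsquare (5′×2.5′, letters a–x): 0.10952/0.0833333 → 1 → b, 0.73589/0.0416667 → 17 → r; chars br.
Extended square (30″×15″, digits 0–9): 0.02618/0.00833333 → 3, 0.02756/0.00416667 → 6; chars 36.

BF72br36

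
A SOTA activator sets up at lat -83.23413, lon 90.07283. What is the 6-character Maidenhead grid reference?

NA56as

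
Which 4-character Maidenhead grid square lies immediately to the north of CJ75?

Latitude square 5; +1 → 6.
The longitude characters are unchanged.

CJ76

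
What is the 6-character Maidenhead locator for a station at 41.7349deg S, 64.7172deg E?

ME28ig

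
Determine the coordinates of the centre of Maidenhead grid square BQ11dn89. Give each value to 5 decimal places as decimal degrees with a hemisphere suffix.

71.58125° N, 157.67917° W

Field B=1, Q=16: +1·20° lon, +16·10° lat → SW at lon -160°, lat 70°.
Square 1, 1: +1·2° lon, +1·1° lat → SW at lon -158°, lat 71°.
Subsquare d=3, n=13: +3·0.0833333° lon, +13·0.0416667° lat → SW at lon -157.75°, lat 71.5417°.
Extended square 8, 9: +8·0.00833333° lon, +9·0.00416667° lat → SW at lon -157.683°, lat 71.5792°.
Cell spans 0.00833333° lon × 0.00416667° lat. Centre is SW corner plus half of each.
latitude 71.58125° N, longitude 157.67917° W.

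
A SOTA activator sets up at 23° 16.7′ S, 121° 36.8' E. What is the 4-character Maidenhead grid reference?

PG06

Add 180° to longitude and 90° to latitude: 301.61, 66.72.
Field (20°×10°, letters A–R): 301.61/20 → 15 → P, 66.72/10 → 6 → G; chars PG.
Square (2°×1°, digits 0–9): 1.61/2 → 0, 6.72/1 → 6; chars 06.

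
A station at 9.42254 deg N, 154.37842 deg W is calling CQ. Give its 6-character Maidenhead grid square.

BJ29tk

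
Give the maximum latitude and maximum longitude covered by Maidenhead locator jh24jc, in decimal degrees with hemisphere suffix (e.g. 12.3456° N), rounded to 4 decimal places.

15.8750° S, 4.8333° E

Field J=9, H=7: +9·20° lon, +7·10° lat → SW at lon 0°, lat -20°.
Square 2, 4: +2·2° lon, +4·1° lat → SW at lon 4°, lat -16°.
Subsquare j=9, c=2: +9·0.0833333° lon, +2·0.0416667° lat → SW at lon 4.75°, lat -15.9167°.
Cell spans 0.0833333° lon × 0.0416667° lat. NE corner is SW corner plus one full cell.
latitude 15.8750° S, longitude 4.8333° E.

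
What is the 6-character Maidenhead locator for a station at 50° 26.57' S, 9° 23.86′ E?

JD49qn

Offset from 180°W / 90°S: lon 189.3977°, lat 39.5572°.
Field: lon ⌊189.3977/20⌋ = 9 → J; lat ⌊39.5572/10⌋ = 3 → D.
Square: lon ⌊9.3977/2⌋ = 4; lat ⌊9.5572/1⌋ = 9.
Subsquare: lon ⌊1.3977/0.0833333⌋ = 16 → q; lat ⌊0.5572/0.0416667⌋ = 13 → n.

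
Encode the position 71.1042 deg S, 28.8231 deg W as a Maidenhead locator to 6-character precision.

HB58ov

Shift to the Maidenhead origin (180°W, 90°S): lon 151.1769, lat 18.8958.
Field (20°×10°, letters A–R): lon ⌊151.1769/20⌋ = 7 → H; lat ⌊18.8958/10⌋ = 1 → B.
Square (2°×1°, digits 0–9): lon ⌊11.1769/2⌋ = 5; lat ⌊8.8958/1⌋ = 8.
Subsquare (5′×2.5′, letters a–x): lon ⌊1.1769/0.0833333⌋ = 14 → o; lat ⌊0.8958/0.0416667⌋ = 21 → v.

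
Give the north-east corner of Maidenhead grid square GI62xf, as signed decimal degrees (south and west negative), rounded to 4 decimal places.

Field G=6, I=8: +6·20° lon, +8·10° lat → SW at lon -60°, lat -10°.
Square 6, 2: +6·2° lon, +2·1° lat → SW at lon -48°, lat -8°.
Subsquare x=23, f=5: +23·0.0833333° lon, +5·0.0416667° lat → SW at lon -46.0833°, lat -7.79167°.
Cell spans 0.0833333° lon × 0.0416667° lat. NE corner is SW corner plus one full cell.
latitude -7.7500, longitude -46.0000.

-7.7500, -46.0000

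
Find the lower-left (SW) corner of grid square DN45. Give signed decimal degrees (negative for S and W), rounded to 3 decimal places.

45.000, -112.000

Field D=3, N=13: +3·20° lon, +13·10° lat → SW at lon -120°, lat 40°.
Square 4, 5: +4·2° lon, +5·1° lat → SW at lon -112°, lat 45°.
latitude 45.000, longitude -112.000.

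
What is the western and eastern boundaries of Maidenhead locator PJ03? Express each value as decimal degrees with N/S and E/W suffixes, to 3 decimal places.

Field P=15, J=9: +15·20° lon, +9·10° lat → SW at lon 120°, lat 0°.
Square 0, 3: +0·2° lon, +3·1° lat → SW at lon 120°, lat 3°.
Cell spans 2° lon × 1° lat.
west 120.000° E, east 122.000° E.

120.000° E, 122.000° E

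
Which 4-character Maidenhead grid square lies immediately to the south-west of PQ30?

Longitude square 3; −1 → 2.
Latitude square 0; −1 → -1, wraps to 9, carry into field.
Latitude field Q = 16; −1 → 15 = P.

PP29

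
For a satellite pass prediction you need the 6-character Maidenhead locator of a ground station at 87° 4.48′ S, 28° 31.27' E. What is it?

KA42gw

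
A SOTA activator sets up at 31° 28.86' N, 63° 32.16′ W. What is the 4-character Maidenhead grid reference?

Add 180° to longitude and 90° to latitude: 116.46, 121.48.
Field: 116.46/20 → 5 → F, 121.48/10 → 12 → M; chars FM.
Square: 16.46/2 → 8, 1.48/1 → 1; chars 81.

FM81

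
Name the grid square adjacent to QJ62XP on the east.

Longitude subsquare x = 23; +1 → 24, wraps to 0 = a, carry into square.
Longitude square 6; +1 → 7.
The latitude characters are unchanged.

QJ72ap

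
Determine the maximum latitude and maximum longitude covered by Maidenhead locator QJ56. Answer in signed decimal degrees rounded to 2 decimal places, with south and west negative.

Field Q=16, J=9: +16·20° lon, +9·10° lat → SW at lon 140°, lat 0°.
Square 5, 6: +5·2° lon, +6·1° lat → SW at lon 150°, lat 6°.
Cell spans 2° lon × 1° lat. NE corner is SW corner plus one full cell.
latitude 7.00, longitude 152.00.

7.00, 152.00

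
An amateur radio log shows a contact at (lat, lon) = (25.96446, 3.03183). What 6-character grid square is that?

Offset from 180°W / 90°S: lon 183.0318°, lat 115.9645°.
Field: lon ⌊183.0318/20⌋ = 9 → J; lat ⌊115.9645/10⌋ = 11 → L.
Square: lon ⌊3.0318/2⌋ = 1; lat ⌊5.9645/1⌋ = 5.
Subsquare: lon ⌊1.0318/0.0833333⌋ = 12 → m; lat ⌊0.9645/0.0416667⌋ = 23 → x.

JL15mx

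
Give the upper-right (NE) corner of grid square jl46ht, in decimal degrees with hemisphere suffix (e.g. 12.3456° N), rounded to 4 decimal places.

26.8333° N, 8.6667° E

Field J=9, L=11: +9·20° lon, +11·10° lat → SW at lon 0°, lat 20°.
Square 4, 6: +4·2° lon, +6·1° lat → SW at lon 8°, lat 26°.
Subsquare h=7, t=19: +7·0.0833333° lon, +19·0.0416667° lat → SW at lon 8.58333°, lat 26.7917°.
Cell spans 0.0833333° lon × 0.0416667° lat. NE corner is SW corner plus one full cell.
latitude 26.8333° N, longitude 8.6667° E.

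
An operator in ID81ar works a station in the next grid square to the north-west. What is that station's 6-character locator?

ID71xs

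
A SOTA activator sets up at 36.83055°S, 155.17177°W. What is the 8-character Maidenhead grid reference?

Shift to the Maidenhead origin (180°W, 90°S): lon 24.82823, lat 53.16945.
Field (20°×10°, letters A–R): lon ⌊24.82823/20⌋ = 1 → B; lat ⌊53.16945/10⌋ = 5 → F.
Square (2°×1°, digits 0–9): lon ⌊4.82823/2⌋ = 2; lat ⌊3.16945/1⌋ = 3.
Subsquare (5′×2.5′, letters a–x): lon ⌊0.82823/0.0833333⌋ = 9 → j; lat ⌊0.16945/0.0416667⌋ = 4 → e.
Extended square (30″×15″, digits 0–9): lon ⌊0.07823/0.00833333⌋ = 9; lat ⌊0.00278/0.00416667⌋ = 0.

BF23je90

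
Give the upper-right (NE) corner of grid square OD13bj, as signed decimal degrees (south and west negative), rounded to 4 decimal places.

-56.5833, 102.1667

Field O=14, D=3: +14·20° lon, +3·10° lat → SW at lon 100°, lat -60°.
Square 1, 3: +1·2° lon, +3·1° lat → SW at lon 102°, lat -57°.
Subsquare b=1, j=9: +1·0.0833333° lon, +9·0.0416667° lat → SW at lon 102.083°, lat -56.625°.
Cell spans 0.0833333° lon × 0.0416667° lat. NE corner is SW corner plus one full cell.
latitude -56.5833, longitude 102.1667.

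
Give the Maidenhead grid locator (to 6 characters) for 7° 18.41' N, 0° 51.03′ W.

Shift to the Maidenhead origin (180°W, 90°S): lon 179.1495, lat 97.3068.
Field: 179.1495/20 → 8 → I, 97.3068/10 → 9 → J; chars IJ.
Square: 19.1495/2 → 9, 7.3068/1 → 7; chars 97.
Subsquare: 1.1495/0.0833333 → 13 → n, 0.3068/0.0416667 → 7 → h; chars nh.

IJ97nh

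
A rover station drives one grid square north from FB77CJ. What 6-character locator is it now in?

FB77ck

Latitude subsquare j = 9; +1 → 10 = k.
The longitude characters are unchanged.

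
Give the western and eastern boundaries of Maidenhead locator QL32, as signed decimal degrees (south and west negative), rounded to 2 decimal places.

Field Q=16, L=11: +16·20° lon, +11·10° lat → SW at lon 140°, lat 20°.
Square 3, 2: +3·2° lon, +2·1° lat → SW at lon 146°, lat 22°.
Cell spans 2° lon × 1° lat.
west 146.00, east 148.00.

146.00, 148.00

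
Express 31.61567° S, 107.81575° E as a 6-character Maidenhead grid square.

OF38vj

Shift to the Maidenhead origin (180°W, 90°S): lon 287.8157, lat 58.3843.
Field: lon ⌊287.8157/20⌋ = 14 → O; lat ⌊58.3843/10⌋ = 5 → F.
Square: lon ⌊7.8157/2⌋ = 3; lat ⌊8.3843/1⌋ = 8.
Subsquare: lon ⌊1.8157/0.0833333⌋ = 21 → v; lat ⌊0.3843/0.0416667⌋ = 9 → j.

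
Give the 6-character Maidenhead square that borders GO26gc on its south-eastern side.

GO26hb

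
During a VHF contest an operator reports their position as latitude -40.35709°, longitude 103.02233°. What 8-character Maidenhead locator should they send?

OE19mp24

Shift to the Maidenhead origin (180°W, 90°S): lon 283.02233, lat 49.64291.
Field: 283.02233/20 → 14 → O, 49.64291/10 → 4 → E; chars OE.
Square: 3.02233/2 → 1, 9.64291/1 → 9; chars 19.
Subsquare: 1.02233/0.0833333 → 12 → m, 0.64291/0.0416667 → 15 → p; chars mp.
Extended square: 0.02233/0.00833333 → 2, 0.01791/0.00416667 → 4; chars 24.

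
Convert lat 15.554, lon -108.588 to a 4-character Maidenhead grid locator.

DK55

Offset from 180°W / 90°S: lon 71.41°, lat 105.55°.
Field: 71.41/20 → 3 → D, 105.55/10 → 10 → K; chars DK.
Square: 11.41/2 → 5, 5.55/1 → 5; chars 55.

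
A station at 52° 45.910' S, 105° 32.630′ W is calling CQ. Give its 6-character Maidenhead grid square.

DD77ff

Add 180° to longitude and 90° to latitude: 74.4562, 37.2348.
Field: lon ⌊74.4562/20⌋ = 3 → D; lat ⌊37.2348/10⌋ = 3 → D.
Square: lon ⌊14.4562/2⌋ = 7; lat ⌊7.2348/1⌋ = 7.
Subsquare: lon ⌊0.4562/0.0833333⌋ = 5 → f; lat ⌊0.2348/0.0416667⌋ = 5 → f.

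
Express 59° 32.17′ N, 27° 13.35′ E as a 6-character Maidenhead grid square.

KO39om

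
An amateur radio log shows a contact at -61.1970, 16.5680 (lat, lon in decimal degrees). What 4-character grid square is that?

Offset from 180°W / 90°S: lon 196.57°, lat 28.80°.
Field: 196.57/20 → 9 → J, 28.80/10 → 2 → C; chars JC.
Square: 16.57/2 → 8, 8.80/1 → 8; chars 88.

JC88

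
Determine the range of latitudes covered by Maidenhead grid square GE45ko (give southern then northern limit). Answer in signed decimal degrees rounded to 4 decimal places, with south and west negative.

-44.4167, -44.3750

Field G=6, E=4: +6·20° lon, +4·10° lat → SW at lon -60°, lat -50°.
Square 4, 5: +4·2° lon, +5·1° lat → SW at lon -52°, lat -45°.
Subsquare k=10, o=14: +10·0.0833333° lon, +14·0.0416667° lat → SW at lon -51.1667°, lat -44.4167°.
Cell spans 0.0833333° lon × 0.0416667° lat.
south -44.4167, north -44.3750.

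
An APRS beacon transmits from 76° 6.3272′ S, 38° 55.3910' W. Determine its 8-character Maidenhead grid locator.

Add 180° to longitude and 90° to latitude: 141.07682, 13.89455.
Field: lon ⌊141.07682/20⌋ = 7 → H; lat ⌊13.89455/10⌋ = 1 → B.
Square: lon ⌊1.07682/2⌋ = 0; lat ⌊3.89455/1⌋ = 3.
Subsquare: lon ⌊1.07682/0.0833333⌋ = 12 → m; lat ⌊0.89455/0.0416667⌋ = 21 → v.
Extended square: lon ⌊0.07682/0.00833333⌋ = 9; lat ⌊0.01955/0.00416667⌋ = 4.

HB03mv94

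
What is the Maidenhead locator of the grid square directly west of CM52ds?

CM52cs

Longitude subsquare d = 3; −1 → 2 = c.
The latitude characters are unchanged.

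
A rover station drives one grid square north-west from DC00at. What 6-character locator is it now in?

Longitude subsquare a = 0; −1 → -1, wraps to 23 = x, carry into square.
Longitude square 0; −1 → -1, wraps to 9, carry into field.
Longitude field D = 3; −1 → 2 = C.
Latitude subsquare t = 19; +1 → 20 = u.

CC90xu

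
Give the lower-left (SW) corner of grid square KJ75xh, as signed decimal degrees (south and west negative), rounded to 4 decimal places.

5.2917, 35.9167

Field K=10, J=9: +10·20° lon, +9·10° lat → SW at lon 20°, lat 0°.
Square 7, 5: +7·2° lon, +5·1° lat → SW at lon 34°, lat 5°.
Subsquare x=23, h=7: +23·0.0833333° lon, +7·0.0416667° lat → SW at lon 35.9167°, lat 5.29167°.
latitude 5.2917, longitude 35.9167.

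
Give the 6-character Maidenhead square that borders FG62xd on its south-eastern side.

FG72ac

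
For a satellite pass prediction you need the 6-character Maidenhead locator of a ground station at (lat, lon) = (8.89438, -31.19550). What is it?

Shift to the Maidenhead origin (180°W, 90°S): lon 148.8045, lat 98.8944.
Field (20°×10°, letters A–R): 148.8045/20 → 7 → H, 98.8944/10 → 9 → J; chars HJ.
Square (2°×1°, digits 0–9): 8.8045/2 → 4, 8.8944/1 → 8; chars 48.
Subsquare (5′×2.5′, letters a–x): 0.8045/0.0833333 → 9 → j, 0.8944/0.0416667 → 21 → v; chars jv.

HJ48jv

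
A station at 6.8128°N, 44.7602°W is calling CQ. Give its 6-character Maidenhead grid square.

Offset from 180°W / 90°S: lon 135.2398°, lat 96.8128°.
Field: lon ⌊135.2398/20⌋ = 6 → G; lat ⌊96.8128/10⌋ = 9 → J.
Square: lon ⌊15.2398/2⌋ = 7; lat ⌊6.8128/1⌋ = 6.
Subsquare: lon ⌊1.2398/0.0833333⌋ = 14 → o; lat ⌊0.8128/0.0416667⌋ = 19 → t.

GJ76ot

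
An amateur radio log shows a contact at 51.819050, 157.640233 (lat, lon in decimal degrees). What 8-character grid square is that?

QO81tt66

Offset from 180°W / 90°S: lon 337.64023°, lat 141.81905°.
Field: 337.64023/20 → 16 → Q, 141.81905/10 → 14 → O; chars QO.
Square: 17.64023/2 → 8, 1.81905/1 → 1; chars 81.
Subsquare: 1.64023/0.0833333 → 19 → t, 0.81905/0.0416667 → 19 → t; chars tt.
Extended square: 0.05690/0.00833333 → 6, 0.02738/0.00416667 → 6; chars 66.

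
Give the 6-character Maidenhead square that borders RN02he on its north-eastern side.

RN02if

Longitude subsquare h = 7; +1 → 8 = i.
Latitude subsquare e = 4; +1 → 5 = f.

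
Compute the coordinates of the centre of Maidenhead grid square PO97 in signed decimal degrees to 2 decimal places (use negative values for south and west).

57.50, 139.00

Field P=15, O=14: +15·20° lon, +14·10° lat → SW at lon 120°, lat 50°.
Square 9, 7: +9·2° lon, +7·1° lat → SW at lon 138°, lat 57°.
Cell spans 2° lon × 1° lat. Centre is SW corner plus half of each.
latitude 57.50, longitude 139.00.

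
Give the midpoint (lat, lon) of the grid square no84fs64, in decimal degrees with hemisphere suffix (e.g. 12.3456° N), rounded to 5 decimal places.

54.76875° N, 96.47083° E

Field N=13, O=14: +13·20° lon, +14·10° lat → SW at lon 80°, lat 50°.
Square 8, 4: +8·2° lon, +4·1° lat → SW at lon 96°, lat 54°.
Subsquare f=5, s=18: +5·0.0833333° lon, +18·0.0416667° lat → SW at lon 96.4167°, lat 54.75°.
Extended square 6, 4: +6·0.00833333° lon, +4·0.00416667° lat → SW at lon 96.4667°, lat 54.7667°.
Cell spans 0.00833333° lon × 0.00416667° lat. Centre is SW corner plus half of each.
latitude 54.76875° N, longitude 96.47083° E.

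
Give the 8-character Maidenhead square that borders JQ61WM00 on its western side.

JQ61vm90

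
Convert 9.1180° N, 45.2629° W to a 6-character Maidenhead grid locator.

GJ79ic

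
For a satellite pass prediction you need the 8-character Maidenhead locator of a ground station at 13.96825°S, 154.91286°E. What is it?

QH76ka97

Add 180° to longitude and 90° to latitude: 334.91286, 76.03175.
Field: 334.91286/20 → 16 → Q, 76.03175/10 → 7 → H; chars QH.
Square: 14.91286/2 → 7, 6.03175/1 → 6; chars 76.
Subsquare: 0.91286/0.0833333 → 10 → k, 0.03175/0.0416667 → 0 → a; chars ka.
Extended square: 0.07953/0.00833333 → 9, 0.03175/0.00416667 → 7; chars 97.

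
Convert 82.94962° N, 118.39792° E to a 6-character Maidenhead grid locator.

Add 180° to longitude and 90° to latitude: 298.3979, 172.9496.
Field (20°×10°, letters A–R): lon ⌊298.3979/20⌋ = 14 → O; lat ⌊172.9496/10⌋ = 17 → R.
Square (2°×1°, digits 0–9): lon ⌊18.3979/2⌋ = 9; lat ⌊2.9496/1⌋ = 2.
Subsquare (5′×2.5′, letters a–x): lon ⌊0.3979/0.0833333⌋ = 4 → e; lat ⌊0.9496/0.0416667⌋ = 22 → w.

OR92ew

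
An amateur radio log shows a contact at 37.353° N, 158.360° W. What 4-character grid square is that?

BM07

Add 180° to longitude and 90° to latitude: 21.64, 127.35.
Field (20°×10°, letters A–R): lon ⌊21.64/20⌋ = 1 → B; lat ⌊127.35/10⌋ = 12 → M.
Square (2°×1°, digits 0–9): lon ⌊1.64/2⌋ = 0; lat ⌊7.35/1⌋ = 7.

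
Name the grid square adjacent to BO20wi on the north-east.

Longitude subsquare w = 22; +1 → 23 = x.
Latitude subsquare i = 8; +1 → 9 = j.

BO20xj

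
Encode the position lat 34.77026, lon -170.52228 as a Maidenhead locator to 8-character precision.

AM44rs74

Offset from 180°W / 90°S: lon 9.47772°, lat 124.77026°.
Field: 9.47772/20 → 0 → A, 124.77026/10 → 12 → M; chars AM.
Square: 9.47772/2 → 4, 4.77026/1 → 4; chars 44.
Subsquare: 1.47772/0.0833333 → 17 → r, 0.77026/0.0416667 → 18 → s; chars rs.
Extended square: 0.06105/0.00833333 → 7, 0.02026/0.00416667 → 4; chars 74.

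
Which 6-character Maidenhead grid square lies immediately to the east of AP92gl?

Longitude subsquare g = 6; +1 → 7 = h.
The latitude characters are unchanged.

AP92hl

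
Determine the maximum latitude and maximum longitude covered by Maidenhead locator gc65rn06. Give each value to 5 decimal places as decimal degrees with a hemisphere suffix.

64.42917° S, 46.57500° W

Field G=6, C=2: +6·20° lon, +2·10° lat → SW at lon -60°, lat -70°.
Square 6, 5: +6·2° lon, +5·1° lat → SW at lon -48°, lat -65°.
Subsquare r=17, n=13: +17·0.0833333° lon, +13·0.0416667° lat → SW at lon -46.5833°, lat -64.4583°.
Extended square 0, 6: +0·0.00833333° lon, +6·0.00416667° lat → SW at lon -46.5833°, lat -64.4333°.
Cell spans 0.00833333° lon × 0.00416667° lat. NE corner is SW corner plus one full cell.
latitude 64.42917° S, longitude 46.57500° W.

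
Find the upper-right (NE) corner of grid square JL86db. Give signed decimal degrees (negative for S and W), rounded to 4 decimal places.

26.0833, 16.3333

Field J=9, L=11: +9·20° lon, +11·10° lat → SW at lon 0°, lat 20°.
Square 8, 6: +8·2° lon, +6·1° lat → SW at lon 16°, lat 26°.
Subsquare d=3, b=1: +3·0.0833333° lon, +1·0.0416667° lat → SW at lon 16.25°, lat 26.0417°.
Cell spans 0.0833333° lon × 0.0416667° lat. NE corner is SW corner plus one full cell.
latitude 26.0833, longitude 16.3333.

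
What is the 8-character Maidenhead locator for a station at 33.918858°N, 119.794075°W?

Add 180° to longitude and 90° to latitude: 60.20592, 123.91886.
Field: 60.20592/20 → 3 → D, 123.91886/10 → 12 → M; chars DM.
Square: 0.20592/2 → 0, 3.91886/1 → 3; chars 03.
Subsquare: 0.20592/0.0833333 → 2 → c, 0.91886/0.0416667 → 22 → w; chars cw.
Extended square: 0.03926/0.00833333 → 4, 0.00219/0.00416667 → 0; chars 40.

DM03cw40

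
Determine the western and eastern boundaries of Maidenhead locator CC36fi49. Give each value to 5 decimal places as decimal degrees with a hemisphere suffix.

Field C=2, C=2: +2·20° lon, +2·10° lat → SW at lon -140°, lat -70°.
Square 3, 6: +3·2° lon, +6·1° lat → SW at lon -134°, lat -64°.
Subsquare f=5, i=8: +5·0.0833333° lon, +8·0.0416667° lat → SW at lon -133.583°, lat -63.6667°.
Extended square 4, 9: +4·0.00833333° lon, +9·0.00416667° lat → SW at lon -133.55°, lat -63.6292°.
Cell spans 0.00833333° lon × 0.00416667° lat.
west 133.55000° W, east 133.54167° W.

133.55000° W, 133.54167° W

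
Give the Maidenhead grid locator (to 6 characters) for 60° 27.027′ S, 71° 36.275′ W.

FC49en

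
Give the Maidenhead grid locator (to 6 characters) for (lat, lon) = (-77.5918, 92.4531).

NB62fj

Shift to the Maidenhead origin (180°W, 90°S): lon 272.4531, lat 12.4082.
Field: lon ⌊272.4531/20⌋ = 13 → N; lat ⌊12.4082/10⌋ = 1 → B.
Square: lon ⌊12.4531/2⌋ = 6; lat ⌊2.4082/1⌋ = 2.
Subsquare: lon ⌊0.4531/0.0833333⌋ = 5 → f; lat ⌊0.4082/0.0416667⌋ = 9 → j.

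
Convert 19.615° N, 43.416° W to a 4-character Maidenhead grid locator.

GK89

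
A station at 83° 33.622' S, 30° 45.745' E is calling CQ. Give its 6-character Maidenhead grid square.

KA56jk

Offset from 180°W / 90°S: lon 210.7624°, lat 6.4396°.
Field (20°×10°, letters A–R): 210.7624/20 → 10 → K, 6.4396/10 → 0 → A; chars KA.
Square (2°×1°, digits 0–9): 10.7624/2 → 5, 6.4396/1 → 6; chars 56.
Subsquare (5′×2.5′, letters a–x): 0.7624/0.0833333 → 9 → j, 0.4396/0.0416667 → 10 → k; chars jk.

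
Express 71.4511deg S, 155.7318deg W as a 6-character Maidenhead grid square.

BB28dn

Shift to the Maidenhead origin (180°W, 90°S): lon 24.2682, lat 18.5489.
Field (20°×10°, letters A–R): 24.2682/20 → 1 → B, 18.5489/10 → 1 → B; chars BB.
Square (2°×1°, digits 0–9): 4.2682/2 → 2, 8.5489/1 → 8; chars 28.
Subsquare (5′×2.5′, letters a–x): 0.2682/0.0833333 → 3 → d, 0.5489/0.0416667 → 13 → n; chars dn.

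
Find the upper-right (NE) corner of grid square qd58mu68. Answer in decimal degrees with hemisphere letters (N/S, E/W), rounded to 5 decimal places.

51.12917° S, 151.05833° E

Field Q=16, D=3: +16·20° lon, +3·10° lat → SW at lon 140°, lat -60°.
Square 5, 8: +5·2° lon, +8·1° lat → SW at lon 150°, lat -52°.
Subsquare m=12, u=20: +12·0.0833333° lon, +20·0.0416667° lat → SW at lon 151°, lat -51.1667°.
Extended square 6, 8: +6·0.00833333° lon, +8·0.00416667° lat → SW at lon 151.05°, lat -51.1333°.
Cell spans 0.00833333° lon × 0.00416667° lat. NE corner is SW corner plus one full cell.
latitude 51.12917° S, longitude 151.05833° E.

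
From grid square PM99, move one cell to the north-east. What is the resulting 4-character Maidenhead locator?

Longitude square 9; +1 → 10, wraps to 0, carry into field.
Longitude field P = 15; +1 → 16 = Q.
Latitude square 9; +1 → 10, wraps to 0, carry into field.
Latitude field M = 12; +1 → 13 = N.

QN00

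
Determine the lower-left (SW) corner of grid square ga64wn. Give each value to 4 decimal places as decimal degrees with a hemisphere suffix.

85.4583° S, 46.1667° W

Field G=6, A=0: +6·20° lon, +0·10° lat → SW at lon -60°, lat -90°.
Square 6, 4: +6·2° lon, +4·1° lat → SW at lon -48°, lat -86°.
Subsquare w=22, n=13: +22·0.0833333° lon, +13·0.0416667° lat → SW at lon -46.1667°, lat -85.4583°.
latitude 85.4583° S, longitude 46.1667° W.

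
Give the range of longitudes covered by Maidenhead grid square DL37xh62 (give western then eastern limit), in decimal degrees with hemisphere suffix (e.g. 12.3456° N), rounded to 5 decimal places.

112.03333° W, 112.02500° W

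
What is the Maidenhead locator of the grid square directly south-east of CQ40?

CP59

Longitude square 4; +1 → 5.
Latitude square 0; −1 → -1, wraps to 9, carry into field.
Latitude field Q = 16; −1 → 15 = P.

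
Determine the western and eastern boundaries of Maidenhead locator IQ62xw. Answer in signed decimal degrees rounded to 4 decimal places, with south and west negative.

Field I=8, Q=16: +8·20° lon, +16·10° lat → SW at lon -20°, lat 70°.
Square 6, 2: +6·2° lon, +2·1° lat → SW at lon -8°, lat 72°.
Subsquare x=23, w=22: +23·0.0833333° lon, +22·0.0416667° lat → SW at lon -6.08333°, lat 72.9167°.
Cell spans 0.0833333° lon × 0.0416667° lat.
west -6.0833, east -6.0000.

-6.0833, -6.0000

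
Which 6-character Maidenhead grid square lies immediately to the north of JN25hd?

JN25he

Latitude subsquare d = 3; +1 → 4 = e.
The longitude characters are unchanged.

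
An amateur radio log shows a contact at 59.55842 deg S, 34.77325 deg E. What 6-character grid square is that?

Shift to the Maidenhead origin (180°W, 90°S): lon 214.7732, lat 30.4416.
Field: lon ⌊214.7732/20⌋ = 10 → K; lat ⌊30.4416/10⌋ = 3 → D.
Square: lon ⌊14.7732/2⌋ = 7; lat ⌊0.4416/1⌋ = 0.
Subsquare: lon ⌊0.7732/0.0833333⌋ = 9 → j; lat ⌊0.4416/0.0416667⌋ = 10 → k.

KD70jk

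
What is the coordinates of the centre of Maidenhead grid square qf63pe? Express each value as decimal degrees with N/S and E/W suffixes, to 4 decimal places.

36.8125° S, 153.2917° E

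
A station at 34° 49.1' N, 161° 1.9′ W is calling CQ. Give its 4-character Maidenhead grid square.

Offset from 180°W / 90°S: lon 18.97°, lat 124.82°.
Field: lon ⌊18.97/20⌋ = 0 → A; lat ⌊124.82/10⌋ = 12 → M.
Square: lon ⌊18.97/2⌋ = 9; lat ⌊4.82/1⌋ = 4.

AM94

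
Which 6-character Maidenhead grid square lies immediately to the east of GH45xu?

GH55au

Longitude subsquare x = 23; +1 → 24, wraps to 0 = a, carry into square.
Longitude square 4; +1 → 5.
The latitude characters are unchanged.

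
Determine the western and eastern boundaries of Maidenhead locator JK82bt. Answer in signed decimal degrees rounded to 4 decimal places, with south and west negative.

16.0833, 16.1667

Field J=9, K=10: +9·20° lon, +10·10° lat → SW at lon 0°, lat 10°.
Square 8, 2: +8·2° lon, +2·1° lat → SW at lon 16°, lat 12°.
Subsquare b=1, t=19: +1·0.0833333° lon, +19·0.0416667° lat → SW at lon 16.0833°, lat 12.7917°.
Cell spans 0.0833333° lon × 0.0416667° lat.
west 16.0833, east 16.1667.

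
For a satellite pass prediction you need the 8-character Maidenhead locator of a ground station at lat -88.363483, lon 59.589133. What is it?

Shift to the Maidenhead origin (180°W, 90°S): lon 239.58913, lat 1.63652.
Field: lon ⌊239.58913/20⌋ = 11 → L; lat ⌊1.63652/10⌋ = 0 → A.
Square: lon ⌊19.58913/2⌋ = 9; lat ⌊1.63652/1⌋ = 1.
Subsquare: lon ⌊1.58913/0.0833333⌋ = 19 → t; lat ⌊0.63652/0.0416667⌋ = 15 → p.
Extended square: lon ⌊0.00580/0.00833333⌋ = 0; lat ⌊0.01152/0.00416667⌋ = 2.

LA91tp02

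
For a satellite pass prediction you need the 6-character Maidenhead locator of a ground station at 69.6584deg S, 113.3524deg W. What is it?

DC30hi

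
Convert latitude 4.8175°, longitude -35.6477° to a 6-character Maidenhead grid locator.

Offset from 180°W / 90°S: lon 144.3523°, lat 94.8175°.
Field (20°×10°, letters A–R): lon ⌊144.3523/20⌋ = 7 → H; lat ⌊94.8175/10⌋ = 9 → J.
Square (2°×1°, digits 0–9): lon ⌊4.3523/2⌋ = 2; lat ⌊4.8175/1⌋ = 4.
Subsquare (5′×2.5′, letters a–x): lon ⌊0.3523/0.0833333⌋ = 4 → e; lat ⌊0.8175/0.0416667⌋ = 19 → t.

HJ24et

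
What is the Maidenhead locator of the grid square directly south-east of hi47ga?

Longitude subsquare g = 6; +1 → 7 = h.
Latitude subsquare a = 0; −1 → -1, wraps to 23 = x, carry into square.
Latitude square 7; −1 → 6.

HI46hx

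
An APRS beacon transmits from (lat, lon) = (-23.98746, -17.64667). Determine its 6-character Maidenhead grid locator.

Shift to the Maidenhead origin (180°W, 90°S): lon 162.3533, lat 66.0125.
Field: lon ⌊162.3533/20⌋ = 8 → I; lat ⌊66.0125/10⌋ = 6 → G.
Square: lon ⌊2.3533/2⌋ = 1; lat ⌊6.0125/1⌋ = 6.
Subsquare: lon ⌊0.3533/0.0833333⌋ = 4 → e; lat ⌊0.0125/0.0416667⌋ = 0 → a.

IG16ea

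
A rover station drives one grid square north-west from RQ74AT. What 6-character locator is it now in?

Longitude subsquare a = 0; −1 → -1, wraps to 23 = x, carry into square.
Longitude square 7; −1 → 6.
Latitude subsquare t = 19; +1 → 20 = u.

RQ64xu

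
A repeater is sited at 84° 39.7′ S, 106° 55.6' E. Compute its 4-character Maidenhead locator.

OA35

Shift to the Maidenhead origin (180°W, 90°S): lon 286.93, lat 5.34.
Field: lon ⌊286.93/20⌋ = 14 → O; lat ⌊5.34/10⌋ = 0 → A.
Square: lon ⌊6.93/2⌋ = 3; lat ⌊5.34/1⌋ = 5.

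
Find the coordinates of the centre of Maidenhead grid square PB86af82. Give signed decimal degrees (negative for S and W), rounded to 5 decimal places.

Field P=15, B=1: +15·20° lon, +1·10° lat → SW at lon 120°, lat -80°.
Square 8, 6: +8·2° lon, +6·1° lat → SW at lon 136°, lat -74°.
Subsquare a=0, f=5: +0·0.0833333° lon, +5·0.0416667° lat → SW at lon 136°, lat -73.7917°.
Extended square 8, 2: +8·0.00833333° lon, +2·0.00416667° lat → SW at lon 136.067°, lat -73.7833°.
Cell spans 0.00833333° lon × 0.00416667° lat. Centre is SW corner plus half of each.
latitude -73.78125, longitude 136.07083.

-73.78125, 136.07083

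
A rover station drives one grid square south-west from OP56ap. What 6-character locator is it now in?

OP46xo

Longitude subsquare a = 0; −1 → -1, wraps to 23 = x, carry into square.
Longitude square 5; −1 → 4.
Latitude subsquare p = 15; −1 → 14 = o.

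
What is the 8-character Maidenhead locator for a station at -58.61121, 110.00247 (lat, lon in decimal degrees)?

OD51aj03

Shift to the Maidenhead origin (180°W, 90°S): lon 290.00247, lat 31.38879.
Field: lon ⌊290.00247/20⌋ = 14 → O; lat ⌊31.38879/10⌋ = 3 → D.
Square: lon ⌊10.00247/2⌋ = 5; lat ⌊1.38879/1⌋ = 1.
Subsquare: lon ⌊0.00247/0.0833333⌋ = 0 → a; lat ⌊0.38879/0.0416667⌋ = 9 → j.
Extended square: lon ⌊0.00247/0.00833333⌋ = 0; lat ⌊0.01379/0.00416667⌋ = 3.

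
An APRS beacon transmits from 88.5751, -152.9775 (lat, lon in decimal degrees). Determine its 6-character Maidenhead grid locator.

Offset from 180°W / 90°S: lon 27.0225°, lat 178.5751°.
Field: 27.0225/20 → 1 → B, 178.5751/10 → 17 → R; chars BR.
Square: 7.0225/2 → 3, 8.5751/1 → 8; chars 38.
Subsquare: 1.0225/0.0833333 → 12 → m, 0.5751/0.0416667 → 13 → n; chars mn.

BR38mn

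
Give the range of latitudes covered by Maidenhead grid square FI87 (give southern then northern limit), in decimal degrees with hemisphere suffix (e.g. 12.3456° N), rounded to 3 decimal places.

3.000° S, 2.000° S

Field F=5, I=8: +5·20° lon, +8·10° lat → SW at lon -80°, lat -10°.
Square 8, 7: +8·2° lon, +7·1° lat → SW at lon -64°, lat -3°.
Cell spans 2° lon × 1° lat.
south 3.000° S, north 2.000° S.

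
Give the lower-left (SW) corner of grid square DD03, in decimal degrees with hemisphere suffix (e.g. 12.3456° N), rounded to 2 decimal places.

57.00° S, 120.00° W

Field D=3, D=3: +3·20° lon, +3·10° lat → SW at lon -120°, lat -60°.
Square 0, 3: +0·2° lon, +3·1° lat → SW at lon -120°, lat -57°.
latitude 57.00° S, longitude 120.00° W.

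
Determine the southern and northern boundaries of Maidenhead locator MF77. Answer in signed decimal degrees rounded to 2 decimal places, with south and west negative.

Field M=12, F=5: +12·20° lon, +5·10° lat → SW at lon 60°, lat -40°.
Square 7, 7: +7·2° lon, +7·1° lat → SW at lon 74°, lat -33°.
Cell spans 2° lon × 1° lat.
south -33.00, north -32.00.

-33.00, -32.00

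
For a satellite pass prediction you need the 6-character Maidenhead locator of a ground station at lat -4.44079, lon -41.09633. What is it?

GI95kn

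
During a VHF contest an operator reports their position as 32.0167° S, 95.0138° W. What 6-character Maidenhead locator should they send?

EF27lx

Shift to the Maidenhead origin (180°W, 90°S): lon 84.9862, lat 57.9833.
Field: 84.9862/20 → 4 → E, 57.9833/10 → 5 → F; chars EF.
Square: 4.9862/2 → 2, 7.9833/1 → 7; chars 27.
Subsquare: 0.9862/0.0833333 → 11 → l, 0.9833/0.0416667 → 23 → x; chars lx.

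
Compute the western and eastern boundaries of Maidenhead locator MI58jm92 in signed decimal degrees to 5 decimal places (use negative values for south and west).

Field M=12, I=8: +12·20° lon, +8·10° lat → SW at lon 60°, lat -10°.
Square 5, 8: +5·2° lon, +8·1° lat → SW at lon 70°, lat -2°.
Subsquare j=9, m=12: +9·0.0833333° lon, +12·0.0416667° lat → SW at lon 70.75°, lat -1.5°.
Extended square 9, 2: +9·0.00833333° lon, +2·0.00416667° lat → SW at lon 70.825°, lat -1.49167°.
Cell spans 0.00833333° lon × 0.00416667° lat.
west 70.82500, east 70.83333.

70.82500, 70.83333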